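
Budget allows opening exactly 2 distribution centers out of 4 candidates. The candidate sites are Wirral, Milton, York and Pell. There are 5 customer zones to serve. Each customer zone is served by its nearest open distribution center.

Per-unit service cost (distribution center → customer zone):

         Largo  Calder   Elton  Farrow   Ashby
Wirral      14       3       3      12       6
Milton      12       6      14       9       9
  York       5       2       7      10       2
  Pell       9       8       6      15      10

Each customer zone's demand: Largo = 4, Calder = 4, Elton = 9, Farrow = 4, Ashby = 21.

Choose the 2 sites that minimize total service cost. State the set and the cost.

Choose Wirral and York; total service cost 137.

With exactly 2 open, each customer zone uses its cheapest among the chosen.
{Wirral, York}: Largo→York 5·4=20, Calder→York 2·4=8, Elton→Wirral 3·9=27, Farrow→York 10·4=40, Ashby→York 2·21=42. Service cost 137.
{York, Pell}: service cost 164
{Milton, York}: service cost 169
Among all 6 size-2 choices, {Wirral, York} is lowest.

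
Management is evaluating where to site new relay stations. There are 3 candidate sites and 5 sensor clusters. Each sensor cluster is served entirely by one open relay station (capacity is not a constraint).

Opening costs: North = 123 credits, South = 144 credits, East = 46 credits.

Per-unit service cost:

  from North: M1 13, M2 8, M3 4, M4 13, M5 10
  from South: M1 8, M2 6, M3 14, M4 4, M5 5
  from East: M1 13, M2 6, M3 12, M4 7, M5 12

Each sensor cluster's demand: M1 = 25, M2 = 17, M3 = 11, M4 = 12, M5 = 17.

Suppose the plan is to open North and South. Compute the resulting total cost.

Total cost: 746

Each sensor cluster is assigned to its cheapest site among the open ones.
{North, South}: M1→South 8·25=200, M2→South 6·17=102, M3→North 4·11=44, M4→South 4·12=48, M5→South 5·17=85. Service 479; fixed 267; total 746.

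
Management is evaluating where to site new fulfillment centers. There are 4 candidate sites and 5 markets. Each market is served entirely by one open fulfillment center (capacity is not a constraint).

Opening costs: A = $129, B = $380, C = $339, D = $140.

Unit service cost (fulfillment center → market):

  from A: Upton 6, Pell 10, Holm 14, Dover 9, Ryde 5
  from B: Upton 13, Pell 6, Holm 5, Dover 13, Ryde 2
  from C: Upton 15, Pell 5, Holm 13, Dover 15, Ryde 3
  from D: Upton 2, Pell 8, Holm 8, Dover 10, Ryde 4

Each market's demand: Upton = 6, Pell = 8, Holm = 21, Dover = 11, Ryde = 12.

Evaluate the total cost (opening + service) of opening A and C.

Total cost: 952

Each market is assigned to its cheapest site among the open ones.
{A, C}: Upton→A 6·6=36, Pell→C 5·8=40, Holm→C 13·21=273, Dover→A 9·11=99, Ryde→C 3·12=36. Service 484; fixed 468; total 952.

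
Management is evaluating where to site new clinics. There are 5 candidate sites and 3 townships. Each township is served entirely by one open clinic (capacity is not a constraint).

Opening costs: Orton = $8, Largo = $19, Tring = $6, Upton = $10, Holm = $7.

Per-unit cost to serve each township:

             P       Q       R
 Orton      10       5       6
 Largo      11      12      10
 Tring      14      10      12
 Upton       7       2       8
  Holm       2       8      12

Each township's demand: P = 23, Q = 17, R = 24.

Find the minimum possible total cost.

For any fixed open set, each township goes to its cheapest open site; total = fixed + service.
{Orton, Upton, Holm}: P→Holm 2·23=46, Q→Upton 2·17=34, R→Orton 6·24=144. Service 224; fixed 25; total 249.
{Orton, Tring, Upton, Holm}: P→Holm 2·23=46, Q→Upton 2·17=34, R→Orton 6·24=144. Service 224; fixed 31; total 255.
{Orton, Largo, Upton, Holm}: P→Holm 2·23=46, Q→Upton 2·17=34, R→Orton 6·24=144. Service 224; fixed 44; total 268.
{Orton, Largo, Tring, Upton, Holm}: service 224 + fixed 50 = 274
No other subset beats 249.

Minimum total cost: 249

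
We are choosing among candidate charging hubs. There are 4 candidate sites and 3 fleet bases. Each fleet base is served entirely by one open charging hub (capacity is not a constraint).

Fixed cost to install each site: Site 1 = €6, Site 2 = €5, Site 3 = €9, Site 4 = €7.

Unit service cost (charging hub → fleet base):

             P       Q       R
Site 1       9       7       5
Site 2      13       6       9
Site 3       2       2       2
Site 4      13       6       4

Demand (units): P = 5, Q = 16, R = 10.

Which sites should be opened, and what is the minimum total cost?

Open Site 3 only; minimum total cost 71.

For any fixed open set, each fleet base goes to its cheapest open site; total = fixed + service.
{Site 3}: P→Site 3 2·5=10, Q→Site 3 2·16=32, R→Site 3 2·10=20. Service 62; fixed 9; total 71.
{Site 2, Site 3}: P→Site 3 2·5=10, Q→Site 3 2·16=32, R→Site 3 2·10=20. Service 62; fixed 14; total 76.
{Site 1, Site 3}: service 62 + fixed 15 = 77
{Site 1, Site 2, Site 3, Site 4}: P→Site 3 2·5=10, Q→Site 3 2·16=32, R→Site 3 2·10=20. Service 62; fixed 27; total 89.
No other subset beats 71.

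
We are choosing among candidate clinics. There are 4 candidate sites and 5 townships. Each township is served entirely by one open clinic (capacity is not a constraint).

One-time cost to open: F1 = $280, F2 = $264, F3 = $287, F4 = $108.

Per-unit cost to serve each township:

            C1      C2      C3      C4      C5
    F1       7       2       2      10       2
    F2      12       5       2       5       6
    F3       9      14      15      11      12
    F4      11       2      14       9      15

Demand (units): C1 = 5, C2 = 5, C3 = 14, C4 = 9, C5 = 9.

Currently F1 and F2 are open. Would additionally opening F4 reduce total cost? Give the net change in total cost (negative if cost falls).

No — net change +108 (cost rises by 108).

Current service cost with {F1, F2}: 136.
Adding F4: each township re-picks its cheapest; new service cost 136, saving 0.
Extra fixed cost: 108. Net change = 108 − 0 = 108.
(Totals: 680 → 788.)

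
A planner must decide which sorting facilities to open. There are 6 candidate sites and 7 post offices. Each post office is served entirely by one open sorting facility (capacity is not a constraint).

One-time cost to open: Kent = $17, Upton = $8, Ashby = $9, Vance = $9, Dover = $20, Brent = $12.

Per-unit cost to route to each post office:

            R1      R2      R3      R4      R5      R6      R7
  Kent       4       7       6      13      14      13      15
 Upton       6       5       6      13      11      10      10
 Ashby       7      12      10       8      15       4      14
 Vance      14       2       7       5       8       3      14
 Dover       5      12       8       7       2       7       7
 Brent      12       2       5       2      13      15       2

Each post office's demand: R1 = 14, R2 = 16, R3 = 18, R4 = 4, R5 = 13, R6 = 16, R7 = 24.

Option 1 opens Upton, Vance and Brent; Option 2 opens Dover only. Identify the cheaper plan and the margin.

Option 1 is cheaper by 317.

Option 1: {Upton, Vance, Brent}: R1→Upton 6·14=84, R2→Vance 2·16=32, R3→Brent 5·18=90, R4→Brent 2·4=8, R5→Vance 8·13=104, R6→Vance 3·16=48, R7→Brent 2·24=48. Service 414; fixed 29; total 443.
Option 2: {Dover}: R1→Dover 5·14=70, R2→Dover 12·16=192, R3→Dover 8·18=144, R4→Dover 7·4=28, R5→Dover 2·13=26, R6→Dover 7·16=112, R7→Dover 7·24=168. Service 740; fixed 20; total 760.
Difference: |443 − 760| = 317.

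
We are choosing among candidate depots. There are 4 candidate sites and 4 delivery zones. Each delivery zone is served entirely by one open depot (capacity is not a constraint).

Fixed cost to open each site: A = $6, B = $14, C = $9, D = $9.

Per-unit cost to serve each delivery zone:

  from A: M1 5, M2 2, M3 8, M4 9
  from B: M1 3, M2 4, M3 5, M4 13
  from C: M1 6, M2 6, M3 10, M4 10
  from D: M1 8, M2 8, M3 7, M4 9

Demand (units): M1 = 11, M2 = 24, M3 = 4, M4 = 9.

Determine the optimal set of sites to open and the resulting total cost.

For any fixed open set, each delivery zone goes to its cheapest open site; total = fixed + service.
{A, B}: M1→B 3·11=33, M2→A 2·24=48, M3→B 5·4=20, M4→A 9·9=81. Service 182; fixed 20; total 202.
{A, B, C}: M1→B 3·11=33, M2→A 2·24=48, M3→B 5·4=20, M4→A 9·9=81. Service 182; fixed 29; total 211.
{A, B, D}: service 182 + fixed 29 = 211
{A, B, C, D}: M1→B 3·11=33, M2→A 2·24=48, M3→B 5·4=20, M4→A 9·9=81. Service 182; fixed 38; total 220.
No other subset beats 202.

Open A and B; minimum total cost 202.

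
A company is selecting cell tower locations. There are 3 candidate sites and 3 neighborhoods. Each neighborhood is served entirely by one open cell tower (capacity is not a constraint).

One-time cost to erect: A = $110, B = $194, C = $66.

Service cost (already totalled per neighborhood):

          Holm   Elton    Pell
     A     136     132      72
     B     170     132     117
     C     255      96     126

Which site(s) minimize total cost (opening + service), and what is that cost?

Open A only; minimum total cost 450.

For any fixed open set, each neighborhood goes to its cheapest open site; total = fixed + service.
{A}: Holm→A 136, Elton→A 132, Pell→A 72. Service 340; fixed 110; total 450.
{A, C}: Holm→A 136, Elton→C 96, Pell→A 72. Service 304; fixed 176; total 480.
{C}: service 477 + fixed 66 = 543
{A, B, C}: Holm→A 136, Elton→C 96, Pell→A 72. Service 304; fixed 370; total 674.
(All 7 nonempty subsets were checked; A only is lowest.)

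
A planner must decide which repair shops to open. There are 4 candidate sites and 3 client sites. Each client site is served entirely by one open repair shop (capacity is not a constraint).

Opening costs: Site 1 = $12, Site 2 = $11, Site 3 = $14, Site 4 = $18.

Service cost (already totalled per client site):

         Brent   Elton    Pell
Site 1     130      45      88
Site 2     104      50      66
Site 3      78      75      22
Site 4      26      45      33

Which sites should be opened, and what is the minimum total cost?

For any fixed open set, each client site goes to its cheapest open site; total = fixed + service.
{Site 4}: Brent→Site 4 26, Elton→Site 4 45, Pell→Site 4 33. Service 104; fixed 18; total 122.
{Site 3, Site 4}: service 93 + fixed 32 = 125
{Site 2, Site 4}: service 104 + fixed 29 = 133
{Site 1, Site 2, Site 3, Site 4}: Brent→Site 4 26, Elton→Site 1 45, Pell→Site 3 22. Service 93; fixed 55; total 148.
No other subset beats 122.

Open Site 4 only; minimum total cost 122.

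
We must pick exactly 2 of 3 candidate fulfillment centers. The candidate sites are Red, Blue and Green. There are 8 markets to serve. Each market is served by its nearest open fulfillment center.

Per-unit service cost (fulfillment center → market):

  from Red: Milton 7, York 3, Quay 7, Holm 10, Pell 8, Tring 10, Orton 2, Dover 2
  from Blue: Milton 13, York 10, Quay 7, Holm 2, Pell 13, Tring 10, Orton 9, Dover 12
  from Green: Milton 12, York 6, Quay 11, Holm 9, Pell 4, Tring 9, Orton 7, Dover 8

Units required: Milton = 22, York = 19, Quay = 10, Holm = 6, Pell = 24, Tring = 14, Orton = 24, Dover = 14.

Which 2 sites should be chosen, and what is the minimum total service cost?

Choose Red and Green; total service cost 633.

With exactly 2 open, each market uses its cheapest among the chosen.
{Red, Green}: Milton→Red 7·22=154, York→Red 3·19=57, Quay→Red 7·10=70, Holm→Green 9·6=54, Pell→Green 4·24=96, Tring→Green 9·14=126, Orton→Red 2·24=48, Dover→Red 2·14=28. Service cost 633.
{Red, Blue}: service cost 701
{Blue, Green}: service cost 962
Among all 3 size-2 choices, {Red, Green} is lowest.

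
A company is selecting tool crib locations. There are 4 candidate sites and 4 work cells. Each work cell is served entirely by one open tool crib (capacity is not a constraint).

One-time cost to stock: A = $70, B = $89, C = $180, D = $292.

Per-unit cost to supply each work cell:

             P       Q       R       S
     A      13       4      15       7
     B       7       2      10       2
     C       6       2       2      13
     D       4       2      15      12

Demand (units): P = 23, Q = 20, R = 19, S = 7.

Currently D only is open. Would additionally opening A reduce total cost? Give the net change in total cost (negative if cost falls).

Current service cost with {D}: 501.
Adding A: each work cell re-picks its cheapest; new service cost 466, saving 35.
Extra fixed cost: 70. Net change = 70 − 35 = 35.
(Totals: 793 → 828.)

No — net change +35 (cost rises by 35).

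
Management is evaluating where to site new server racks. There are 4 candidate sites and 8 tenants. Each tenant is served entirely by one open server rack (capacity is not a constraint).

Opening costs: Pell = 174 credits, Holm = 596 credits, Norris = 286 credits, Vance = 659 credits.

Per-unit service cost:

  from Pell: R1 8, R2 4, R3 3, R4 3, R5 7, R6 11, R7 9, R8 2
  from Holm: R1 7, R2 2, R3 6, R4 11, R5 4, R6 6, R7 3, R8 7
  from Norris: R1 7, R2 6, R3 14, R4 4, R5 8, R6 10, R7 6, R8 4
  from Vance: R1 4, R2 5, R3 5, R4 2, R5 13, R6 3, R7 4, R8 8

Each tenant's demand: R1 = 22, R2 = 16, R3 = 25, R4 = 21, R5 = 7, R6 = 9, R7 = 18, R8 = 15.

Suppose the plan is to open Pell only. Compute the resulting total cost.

Each tenant is assigned to its cheapest site among the open ones.
{Pell}: R1→Pell 8·22=176, R2→Pell 4·16=64, R3→Pell 3·25=75, R4→Pell 3·21=63, R5→Pell 7·7=49, R6→Pell 11·9=99, R7→Pell 9·18=162, R8→Pell 2·15=30. Service 718; fixed 174; total 892.

Total cost: 892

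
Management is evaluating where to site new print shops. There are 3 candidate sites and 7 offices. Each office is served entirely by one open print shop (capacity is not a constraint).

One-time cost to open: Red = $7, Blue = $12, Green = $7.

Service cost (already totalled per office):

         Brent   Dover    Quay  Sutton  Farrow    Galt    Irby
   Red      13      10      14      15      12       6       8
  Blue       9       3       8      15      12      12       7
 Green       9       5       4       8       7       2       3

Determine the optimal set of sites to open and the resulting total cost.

Open Green only; minimum total cost 45.

For any fixed open set, each office goes to its cheapest open site; total = fixed + service.
{Green}: Brent→Green 9, Dover→Green 5, Quay→Green 4, Sutton→Green 8, Farrow→Green 7, Galt→Green 2, Irby→Green 3. Service 38; fixed 7; total 45.
{Red, Green}: Brent→Green 9, Dover→Green 5, Quay→Green 4, Sutton→Green 8, Farrow→Green 7, Galt→Green 2, Irby→Green 3. Service 38; fixed 14; total 52.
{Blue, Green}: Brent→Blue 9, Dover→Blue 3, Quay→Green 4, Sutton→Green 8, Farrow→Green 7, Galt→Green 2, Irby→Green 3. Service 36; fixed 19; total 55.
{Red, Blue, Green}: service 36 + fixed 26 = 62
No other subset beats 45.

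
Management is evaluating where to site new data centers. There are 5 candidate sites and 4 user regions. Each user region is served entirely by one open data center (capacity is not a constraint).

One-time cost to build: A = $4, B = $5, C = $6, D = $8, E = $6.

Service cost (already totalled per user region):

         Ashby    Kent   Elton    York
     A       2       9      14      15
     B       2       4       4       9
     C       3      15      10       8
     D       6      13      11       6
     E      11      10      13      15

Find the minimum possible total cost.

For any fixed open set, each user region goes to its cheapest open site; total = fixed + service.
{B}: Ashby→B 2, Kent→B 4, Elton→B 4, York→B 9. Service 19; fixed 5; total 24.
{A, B}: Ashby→A 2, Kent→B 4, Elton→B 4, York→B 9. Service 19; fixed 9; total 28.
{B, C}: Ashby→B 2, Kent→B 4, Elton→B 4, York→C 8. Service 18; fixed 11; total 29.
{A, B, C, D, E}: service 16 + fixed 29 = 45
No other subset beats 24.

Minimum total cost: 24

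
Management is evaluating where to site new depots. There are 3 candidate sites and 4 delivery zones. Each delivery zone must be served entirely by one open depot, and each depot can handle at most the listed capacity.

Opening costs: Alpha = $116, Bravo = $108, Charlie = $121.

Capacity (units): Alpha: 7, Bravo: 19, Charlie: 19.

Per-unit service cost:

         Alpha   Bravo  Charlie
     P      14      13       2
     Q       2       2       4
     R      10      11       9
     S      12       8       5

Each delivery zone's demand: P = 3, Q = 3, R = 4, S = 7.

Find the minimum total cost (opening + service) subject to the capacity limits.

Open {Charlie}: P→Charlie 2·3=6, Q→Charlie 4·3=12, R→Charlie 9·4=36, S→Charlie 5·7=35.
Loads: Charlie carries 17/19. Service 89; fixed 121; total 210.
Next best feasible plan costs 253.

Minimum total cost: 210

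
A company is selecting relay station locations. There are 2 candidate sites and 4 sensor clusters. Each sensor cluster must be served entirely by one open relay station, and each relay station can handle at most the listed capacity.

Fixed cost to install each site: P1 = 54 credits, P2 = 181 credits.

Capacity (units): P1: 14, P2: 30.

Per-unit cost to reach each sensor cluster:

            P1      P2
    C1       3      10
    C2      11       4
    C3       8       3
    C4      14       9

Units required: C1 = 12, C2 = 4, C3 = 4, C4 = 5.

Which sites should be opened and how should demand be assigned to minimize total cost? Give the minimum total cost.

Open {P1, P2}: C1→P1 3·12=36, C2→P2 4·4=16, C3→P2 3·4=12, C4→P2 9·5=45.
Loads: P1 carries 12/14, P2 carries 13/30. Service 109; fixed 235; total 344.
Next best feasible plan costs 374.

Minimum total cost: 344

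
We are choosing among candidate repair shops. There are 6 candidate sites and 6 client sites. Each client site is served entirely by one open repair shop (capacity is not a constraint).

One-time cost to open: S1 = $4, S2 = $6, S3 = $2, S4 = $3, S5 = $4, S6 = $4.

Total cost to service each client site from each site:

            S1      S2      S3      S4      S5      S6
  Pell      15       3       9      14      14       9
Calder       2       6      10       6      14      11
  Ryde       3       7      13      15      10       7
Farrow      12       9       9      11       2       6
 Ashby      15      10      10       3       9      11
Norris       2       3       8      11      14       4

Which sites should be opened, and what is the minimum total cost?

For any fixed open set, each client site goes to its cheapest open site; total = fixed + service.
{S1, S2, S4, S5}: Pell→S2 3, Calder→S1 2, Ryde→S1 3, Farrow→S5 2, Ashby→S4 3, Norris→S1 2. Service 15; fixed 17; total 32.
{S1, S2, S3, S4, S5}: service 15 + fixed 19 = 34
{S1, S3, S4, S5}: service 21 + fixed 13 = 34
{S1, S2, S3, S4, S5, S6}: Pell→S2 3, Calder→S1 2, Ryde→S1 3, Farrow→S5 2, Ashby→S4 3, Norris→S1 2. Service 15; fixed 23; total 38.
No other subset beats 32.

Open S1, S2, S4 and S5; minimum total cost 32.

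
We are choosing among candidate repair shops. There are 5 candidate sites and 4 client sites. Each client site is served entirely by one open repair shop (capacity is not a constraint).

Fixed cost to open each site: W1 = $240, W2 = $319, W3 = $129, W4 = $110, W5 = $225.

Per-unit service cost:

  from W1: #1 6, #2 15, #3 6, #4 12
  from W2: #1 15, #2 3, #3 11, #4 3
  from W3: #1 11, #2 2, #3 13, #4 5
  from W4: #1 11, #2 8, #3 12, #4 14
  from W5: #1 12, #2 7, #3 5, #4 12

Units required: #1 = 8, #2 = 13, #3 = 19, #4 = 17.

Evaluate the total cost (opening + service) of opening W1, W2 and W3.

Total cost: 927

Each client site is assigned to its cheapest site among the open ones.
{W1, W2, W3}: #1→W1 6·8=48, #2→W3 2·13=26, #3→W1 6·19=114, #4→W2 3·17=51. Service 239; fixed 688; total 927.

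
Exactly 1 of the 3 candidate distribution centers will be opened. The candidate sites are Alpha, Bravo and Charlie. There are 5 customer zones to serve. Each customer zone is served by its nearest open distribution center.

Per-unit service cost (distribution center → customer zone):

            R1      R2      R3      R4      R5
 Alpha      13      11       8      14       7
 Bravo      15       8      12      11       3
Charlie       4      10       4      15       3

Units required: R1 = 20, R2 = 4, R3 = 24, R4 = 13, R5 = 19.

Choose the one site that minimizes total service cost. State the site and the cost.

Choose Charlie only; total service cost 468.

With exactly 1 open, each customer zone uses its cheapest among the chosen.
{Charlie}: R1→Charlie 4·20=80, R2→Charlie 10·4=40, R3→Charlie 4·24=96, R4→Charlie 15·13=195, R5→Charlie 3·19=57. Service cost 468.
{Alpha}: service cost 811
{Bravo}: service cost 820
Among all 3 size-1 choices, {Charlie} is lowest.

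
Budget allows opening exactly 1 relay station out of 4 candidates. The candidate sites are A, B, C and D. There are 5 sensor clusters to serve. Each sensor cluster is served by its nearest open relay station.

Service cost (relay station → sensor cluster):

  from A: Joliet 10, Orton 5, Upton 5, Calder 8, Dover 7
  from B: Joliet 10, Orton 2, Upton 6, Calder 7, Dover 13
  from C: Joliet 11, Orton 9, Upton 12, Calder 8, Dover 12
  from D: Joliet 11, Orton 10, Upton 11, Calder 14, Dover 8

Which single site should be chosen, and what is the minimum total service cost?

With exactly 1 open, each sensor cluster uses its cheapest among the chosen.
{A}: Joliet→A 10, Orton→A 5, Upton→A 5, Calder→A 8, Dover→A 7. Service cost 35.
{B}: service cost 38
{C}: service cost 52
Among all 4 size-1 choices, {A} is lowest.

Choose A only; total service cost 35.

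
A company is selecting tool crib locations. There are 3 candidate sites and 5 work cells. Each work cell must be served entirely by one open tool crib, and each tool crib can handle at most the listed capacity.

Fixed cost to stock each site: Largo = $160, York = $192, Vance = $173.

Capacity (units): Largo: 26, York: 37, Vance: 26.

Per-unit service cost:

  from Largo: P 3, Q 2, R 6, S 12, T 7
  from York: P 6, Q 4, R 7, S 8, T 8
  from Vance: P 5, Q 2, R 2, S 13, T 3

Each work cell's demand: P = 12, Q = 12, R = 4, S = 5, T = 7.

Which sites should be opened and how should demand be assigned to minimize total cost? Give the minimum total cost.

Minimum total cost: 482

Open {Largo, Vance}: P→Largo 3·12=36, Q→Vance 2·12=24, R→Vance 2·4=8, S→Largo 12·5=60, T→Vance 3·7=21.
Loads: Largo carries 17/26, Vance carries 23/26. Service 149; fixed 333; total 482.
Next best feasible plan costs 487.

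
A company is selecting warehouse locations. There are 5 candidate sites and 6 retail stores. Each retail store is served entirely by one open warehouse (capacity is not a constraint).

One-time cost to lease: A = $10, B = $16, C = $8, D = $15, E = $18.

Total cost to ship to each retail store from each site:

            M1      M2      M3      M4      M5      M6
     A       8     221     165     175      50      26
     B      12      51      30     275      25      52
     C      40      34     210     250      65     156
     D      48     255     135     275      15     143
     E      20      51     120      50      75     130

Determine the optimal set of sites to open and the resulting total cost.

Open A, B, C and E; minimum total cost 225.

For any fixed open set, each retail store goes to its cheapest open site; total = fixed + service.
{A, B, C, E}: M1→A 8, M2→C 34, M3→B 30, M4→E 50, M5→B 25, M6→A 26. Service 173; fixed 52; total 225.
{A, B, C, D, E}: service 163 + fixed 67 = 230
{A, B, E}: service 190 + fixed 44 = 234
{C}: service 755 + fixed 8 = 763
No other subset beats 225.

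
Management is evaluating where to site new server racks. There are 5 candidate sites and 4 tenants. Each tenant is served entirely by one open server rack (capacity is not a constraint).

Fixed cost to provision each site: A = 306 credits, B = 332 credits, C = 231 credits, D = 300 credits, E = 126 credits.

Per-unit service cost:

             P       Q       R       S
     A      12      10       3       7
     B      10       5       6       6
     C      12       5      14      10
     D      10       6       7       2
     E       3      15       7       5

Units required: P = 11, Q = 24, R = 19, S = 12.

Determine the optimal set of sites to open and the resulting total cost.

Open C and E; minimum total cost 703.

For any fixed open set, each tenant goes to its cheapest open site; total = fixed + service.
{C, E}: P→E 3·11=33, Q→C 5·24=120, R→E 7·19=133, S→E 5·12=60. Service 346; fixed 357; total 703.
{D}: service 411 + fixed 300 = 711
{E}: P→E 3·11=33, Q→E 15·24=360, R→E 7·19=133, S→E 5·12=60. Service 586; fixed 126; total 712.
{A, B, C, D, E}: P→E 3·11=33, Q→B 5·24=120, R→A 3·19=57, S→D 2·12=24. Service 234; fixed 1295; total 1529.
No other subset beats 703.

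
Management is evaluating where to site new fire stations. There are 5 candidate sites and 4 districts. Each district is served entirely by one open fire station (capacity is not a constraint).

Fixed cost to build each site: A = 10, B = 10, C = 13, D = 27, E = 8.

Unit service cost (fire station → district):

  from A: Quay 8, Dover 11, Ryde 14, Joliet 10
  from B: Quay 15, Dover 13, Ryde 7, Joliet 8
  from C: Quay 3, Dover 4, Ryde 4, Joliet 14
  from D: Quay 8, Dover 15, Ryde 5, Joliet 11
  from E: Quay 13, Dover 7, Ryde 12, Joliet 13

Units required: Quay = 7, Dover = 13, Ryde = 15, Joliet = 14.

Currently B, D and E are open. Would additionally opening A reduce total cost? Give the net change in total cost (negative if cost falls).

Current service cost with {B, D, E}: 334.
Adding A: each district re-picks its cheapest; new service cost 334, saving 0.
Extra fixed cost: 10. Net change = 10 − 0 = 10.
(Totals: 379 → 389.)

No — net change +10 (cost rises by 10).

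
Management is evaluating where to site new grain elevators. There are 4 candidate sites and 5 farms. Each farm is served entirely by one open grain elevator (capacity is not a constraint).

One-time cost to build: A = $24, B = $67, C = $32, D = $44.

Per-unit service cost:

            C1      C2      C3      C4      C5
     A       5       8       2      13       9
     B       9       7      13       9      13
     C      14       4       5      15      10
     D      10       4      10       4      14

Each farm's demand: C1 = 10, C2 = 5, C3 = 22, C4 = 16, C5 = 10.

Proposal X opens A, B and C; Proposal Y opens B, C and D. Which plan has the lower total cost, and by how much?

Proposal X is cheaper by 56.

Proposal X: {A, B, C}: C1→A 5·10=50, C2→C 4·5=20, C3→A 2·22=44, C4→B 9·16=144, C5→A 9·10=90. Service 348; fixed 123; total 471.
Proposal Y: {B, C, D}: C1→B 9·10=90, C2→C 4·5=20, C3→C 5·22=110, C4→D 4·16=64, C5→C 10·10=100. Service 384; fixed 143; total 527.
Difference: |471 − 527| = 56.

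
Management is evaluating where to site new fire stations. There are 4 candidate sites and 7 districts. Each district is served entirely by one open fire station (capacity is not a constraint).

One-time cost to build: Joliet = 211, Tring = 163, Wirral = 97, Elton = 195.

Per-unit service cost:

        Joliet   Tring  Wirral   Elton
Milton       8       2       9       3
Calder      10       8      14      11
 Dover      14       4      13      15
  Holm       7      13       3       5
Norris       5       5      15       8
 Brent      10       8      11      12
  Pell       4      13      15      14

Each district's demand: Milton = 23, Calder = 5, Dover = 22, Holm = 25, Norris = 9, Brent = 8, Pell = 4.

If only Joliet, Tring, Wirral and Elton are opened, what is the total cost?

Total cost: 1040

Each district is assigned to its cheapest site among the open ones.
{Joliet, Tring, Wirral, Elton}: Milton→Tring 2·23=46, Calder→Tring 8·5=40, Dover→Tring 4·22=88, Holm→Wirral 3·25=75, Norris→Joliet 5·9=45, Brent→Tring 8·8=64, Pell→Joliet 4·4=16. Service 374; fixed 666; total 1040.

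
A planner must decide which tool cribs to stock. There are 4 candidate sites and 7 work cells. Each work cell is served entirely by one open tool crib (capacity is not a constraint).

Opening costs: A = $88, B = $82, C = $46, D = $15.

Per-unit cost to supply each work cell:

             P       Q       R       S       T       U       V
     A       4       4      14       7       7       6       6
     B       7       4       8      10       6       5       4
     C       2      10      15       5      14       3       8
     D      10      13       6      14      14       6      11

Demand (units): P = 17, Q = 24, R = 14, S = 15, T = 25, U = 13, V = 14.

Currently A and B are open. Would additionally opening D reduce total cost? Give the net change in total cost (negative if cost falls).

Current service cost with {A, B}: 652.
Adding D: each work cell re-picks its cheapest; new service cost 624, saving 28.
Extra fixed cost: 15. Net change = 15 − 28 = -13.
(Totals: 822 → 809.)

Yes — net change −13 (cost falls by 13).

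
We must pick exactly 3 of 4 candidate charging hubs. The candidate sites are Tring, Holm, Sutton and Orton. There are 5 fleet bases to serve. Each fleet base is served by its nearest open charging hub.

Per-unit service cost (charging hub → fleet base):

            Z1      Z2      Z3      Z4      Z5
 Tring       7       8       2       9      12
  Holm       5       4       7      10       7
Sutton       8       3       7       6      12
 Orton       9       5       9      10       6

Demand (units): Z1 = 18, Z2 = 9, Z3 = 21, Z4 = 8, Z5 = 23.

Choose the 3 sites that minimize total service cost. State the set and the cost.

Choose Tring, Holm and Sutton; total service cost 368.

With exactly 3 open, each fleet base uses its cheapest among the chosen.
{Tring, Holm, Sutton}: Z1→Holm 5·18=90, Z2→Sutton 3·9=27, Z3→Tring 2·21=42, Z4→Sutton 6·8=48, Z5→Holm 7·23=161. Service cost 368.
{Tring, Holm, Orton}: service cost 378
{Tring, Sutton, Orton}: service cost 381
Among all 4 size-3 choices, {Tring, Holm, Sutton} is lowest.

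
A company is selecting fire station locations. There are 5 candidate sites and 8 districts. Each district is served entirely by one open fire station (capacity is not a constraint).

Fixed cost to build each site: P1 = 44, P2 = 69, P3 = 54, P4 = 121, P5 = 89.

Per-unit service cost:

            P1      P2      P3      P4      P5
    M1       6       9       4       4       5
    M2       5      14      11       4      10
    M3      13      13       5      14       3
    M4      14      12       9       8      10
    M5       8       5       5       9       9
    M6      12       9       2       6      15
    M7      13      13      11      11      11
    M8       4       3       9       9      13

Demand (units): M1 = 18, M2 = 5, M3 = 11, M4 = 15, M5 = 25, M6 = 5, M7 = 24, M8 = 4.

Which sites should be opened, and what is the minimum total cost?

Open P1 and P3; minimum total cost 800.

For any fixed open set, each district goes to its cheapest open site; total = fixed + service.
{P1, P3}: M1→P3 4·18=72, M2→P1 5·5=25, M3→P3 5·11=55, M4→P3 9·15=135, M5→P3 5·25=125, M6→P3 2·5=10, M7→P3 11·24=264, M8→P1 4·4=16. Service 702; fixed 98; total 800.
{P3}: service 752 + fixed 54 = 806
{P2, P3}: service 728 + fixed 123 = 851
{P1, P2, P3, P4, P5}: service 656 + fixed 377 = 1033
No other subset beats 800.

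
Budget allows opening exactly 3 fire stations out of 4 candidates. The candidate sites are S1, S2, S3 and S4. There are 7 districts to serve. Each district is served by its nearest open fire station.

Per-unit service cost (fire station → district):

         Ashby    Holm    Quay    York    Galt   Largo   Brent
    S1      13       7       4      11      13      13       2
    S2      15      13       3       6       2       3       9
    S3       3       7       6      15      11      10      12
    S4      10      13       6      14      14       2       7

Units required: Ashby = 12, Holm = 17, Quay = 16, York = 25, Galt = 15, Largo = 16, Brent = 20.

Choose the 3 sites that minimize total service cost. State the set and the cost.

Choose S1, S2 and S3; total service cost 471.

With exactly 3 open, each district uses its cheapest among the chosen.
{S1, S2, S3}: Ashby→S3 3·12=36, Holm→S1 7·17=119, Quay→S2 3·16=48, York→S2 6·25=150, Galt→S2 2·15=30, Largo→S2 3·16=48, Brent→S1 2·20=40. Service cost 471.
{S1, S2, S4}: service cost 539
{S2, S3, S4}: service cost 555
Among all 4 size-3 choices, {S1, S2, S3} is lowest.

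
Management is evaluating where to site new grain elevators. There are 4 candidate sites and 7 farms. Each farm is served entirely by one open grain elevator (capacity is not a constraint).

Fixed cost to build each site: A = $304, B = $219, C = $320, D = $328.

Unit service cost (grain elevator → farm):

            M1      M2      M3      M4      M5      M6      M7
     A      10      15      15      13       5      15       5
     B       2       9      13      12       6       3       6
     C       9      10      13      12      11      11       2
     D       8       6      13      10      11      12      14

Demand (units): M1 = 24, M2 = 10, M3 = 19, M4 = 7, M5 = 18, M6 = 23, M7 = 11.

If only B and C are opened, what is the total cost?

Total cost: 1207

Each farm is assigned to its cheapest site among the open ones.
{B, C}: M1→B 2·24=48, M2→B 9·10=90, M3→B 13·19=247, M4→B 12·7=84, M5→B 6·18=108, M6→B 3·23=69, M7→C 2·11=22. Service 668; fixed 539; total 1207.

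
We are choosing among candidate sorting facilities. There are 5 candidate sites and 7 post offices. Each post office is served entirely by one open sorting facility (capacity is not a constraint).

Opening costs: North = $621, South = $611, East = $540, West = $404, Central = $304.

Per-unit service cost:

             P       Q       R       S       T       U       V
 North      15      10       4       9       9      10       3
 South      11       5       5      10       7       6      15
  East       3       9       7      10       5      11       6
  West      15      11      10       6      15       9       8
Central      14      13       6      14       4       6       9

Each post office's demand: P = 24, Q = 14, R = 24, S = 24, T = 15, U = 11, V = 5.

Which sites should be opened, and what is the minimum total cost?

Open East only; minimum total cost 1372.

For any fixed open set, each post office goes to its cheapest open site; total = fixed + service.
{East}: P→East 3·24=72, Q→East 9·14=126, R→East 7·24=168, S→East 10·24=240, T→East 5·15=75, U→East 11·11=121, V→East 6·5=30. Service 832; fixed 540; total 1372.
{Central}: service 1169 + fixed 304 = 1473
{South}: service 940 + fixed 611 = 1551
{North, South, East, West, Central}: service 523 + fixed 2480 = 3003
No other subset beats 1372.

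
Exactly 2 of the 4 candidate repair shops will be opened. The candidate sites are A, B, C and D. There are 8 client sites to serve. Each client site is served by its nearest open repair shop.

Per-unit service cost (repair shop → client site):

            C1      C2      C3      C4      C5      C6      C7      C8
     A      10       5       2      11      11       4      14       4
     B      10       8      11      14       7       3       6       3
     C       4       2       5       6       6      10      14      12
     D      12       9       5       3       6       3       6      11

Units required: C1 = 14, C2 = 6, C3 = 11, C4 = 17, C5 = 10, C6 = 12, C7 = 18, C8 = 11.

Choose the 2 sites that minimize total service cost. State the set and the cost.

With exactly 2 open, each client site uses its cheapest among the chosen.
{B, C}: C1→C 4·14=56, C2→C 2·6=12, C3→C 5·11=55, C4→C 6·17=102, C5→C 6·10=60, C6→B 3·12=36, C7→B 6·18=108, C8→B 3·11=33. Service cost 462.
{A, D}: service cost 491
{C, D}: service cost 499
Among all 6 size-2 choices, {B, C} is lowest.

Choose B and C; total service cost 462.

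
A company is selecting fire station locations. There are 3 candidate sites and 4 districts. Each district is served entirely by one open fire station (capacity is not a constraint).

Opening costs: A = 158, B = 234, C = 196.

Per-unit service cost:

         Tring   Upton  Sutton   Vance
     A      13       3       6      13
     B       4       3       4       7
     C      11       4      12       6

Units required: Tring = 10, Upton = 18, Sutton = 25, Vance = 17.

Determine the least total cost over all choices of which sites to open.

For any fixed open set, each district goes to its cheapest open site; total = fixed + service.
{B}: Tring→B 4·10=40, Upton→B 3·18=54, Sutton→B 4·25=100, Vance→B 7·17=119. Service 313; fixed 234; total 547.
{A, B}: service 313 + fixed 392 = 705
{A}: Tring→A 13·10=130, Upton→A 3·18=54, Sutton→A 6·25=150, Vance→A 13·17=221. Service 555; fixed 158; total 713.
{A, B, C}: Tring→B 4·10=40, Upton→A 3·18=54, Sutton→B 4·25=100, Vance→C 6·17=102. Service 296; fixed 588; total 884.
No other subset beats 547.

Minimum total cost: 547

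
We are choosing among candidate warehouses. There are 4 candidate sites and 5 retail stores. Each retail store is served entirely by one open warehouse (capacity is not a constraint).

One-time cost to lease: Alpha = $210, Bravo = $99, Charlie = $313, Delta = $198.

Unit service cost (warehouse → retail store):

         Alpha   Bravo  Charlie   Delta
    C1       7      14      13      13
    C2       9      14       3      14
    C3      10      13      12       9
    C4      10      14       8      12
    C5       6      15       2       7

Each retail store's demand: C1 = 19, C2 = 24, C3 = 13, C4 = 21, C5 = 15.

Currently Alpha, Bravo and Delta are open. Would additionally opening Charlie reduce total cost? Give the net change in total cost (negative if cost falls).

Current service cost with {Alpha, Bravo, Delta}: 766.
Adding Charlie: each retail store re-picks its cheapest; new service cost 520, saving 246.
Extra fixed cost: 313. Net change = 313 − 246 = 67.
(Totals: 1273 → 1340.)

No — net change +67 (cost rises by 67).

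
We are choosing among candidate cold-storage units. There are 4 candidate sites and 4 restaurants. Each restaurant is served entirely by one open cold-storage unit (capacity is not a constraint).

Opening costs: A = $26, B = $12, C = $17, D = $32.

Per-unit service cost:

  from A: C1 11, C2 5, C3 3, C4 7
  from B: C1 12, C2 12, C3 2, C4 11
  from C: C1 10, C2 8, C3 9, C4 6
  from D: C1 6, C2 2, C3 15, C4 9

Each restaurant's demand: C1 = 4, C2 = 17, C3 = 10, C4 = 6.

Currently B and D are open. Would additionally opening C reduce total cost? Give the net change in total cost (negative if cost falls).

Yes — net change −1 (cost falls by 1).

Current service cost with {B, D}: 132.
Adding C: each restaurant re-picks its cheapest; new service cost 114, saving 18.
Extra fixed cost: 17. Net change = 17 − 18 = -1.
(Totals: 176 → 175.)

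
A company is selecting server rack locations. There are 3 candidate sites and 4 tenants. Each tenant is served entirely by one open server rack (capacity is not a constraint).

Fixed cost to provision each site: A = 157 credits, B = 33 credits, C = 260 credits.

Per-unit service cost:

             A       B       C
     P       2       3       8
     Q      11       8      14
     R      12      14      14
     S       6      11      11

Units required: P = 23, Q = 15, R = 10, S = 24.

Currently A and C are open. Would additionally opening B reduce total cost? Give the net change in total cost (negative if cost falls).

Yes — net change −12 (cost falls by 12).

Current service cost with {A, C}: 475.
Adding B: each tenant re-picks its cheapest; new service cost 430, saving 45.
Extra fixed cost: 33. Net change = 33 − 45 = -12.
(Totals: 892 → 880.)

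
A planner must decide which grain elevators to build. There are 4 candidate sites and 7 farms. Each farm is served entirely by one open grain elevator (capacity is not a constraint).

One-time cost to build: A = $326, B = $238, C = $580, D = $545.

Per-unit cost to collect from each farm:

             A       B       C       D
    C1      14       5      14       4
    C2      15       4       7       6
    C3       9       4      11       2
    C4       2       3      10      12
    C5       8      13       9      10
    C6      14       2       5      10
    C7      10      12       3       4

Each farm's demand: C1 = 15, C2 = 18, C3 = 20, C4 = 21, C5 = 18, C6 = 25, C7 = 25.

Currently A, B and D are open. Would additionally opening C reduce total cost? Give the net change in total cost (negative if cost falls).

Current service cost with {A, B, D}: 508.
Adding C: each farm re-picks its cheapest; new service cost 483, saving 25.
Extra fixed cost: 580. Net change = 580 − 25 = 555.
(Totals: 1617 → 2172.)

No — net change +555 (cost rises by 555).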